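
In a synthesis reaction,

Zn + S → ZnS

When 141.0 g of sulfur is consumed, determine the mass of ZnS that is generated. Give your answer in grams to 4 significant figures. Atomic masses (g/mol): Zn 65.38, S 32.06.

428.5 g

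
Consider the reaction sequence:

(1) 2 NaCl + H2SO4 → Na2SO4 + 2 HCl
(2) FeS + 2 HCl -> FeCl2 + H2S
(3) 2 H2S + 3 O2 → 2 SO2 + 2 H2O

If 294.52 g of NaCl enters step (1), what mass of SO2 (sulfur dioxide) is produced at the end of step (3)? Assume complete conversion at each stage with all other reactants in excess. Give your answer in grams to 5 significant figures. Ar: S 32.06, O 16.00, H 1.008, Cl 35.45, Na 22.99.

M(NaCl) = 22.99 + 35.45 = 58.44 g/mol.
M(SO2) = 32.06 + 2(16.00) = 64.06 g/mol.
n(NaCl) = 294.52 / 58.44 = 5.03970 mol.
Reaction (1): NaCl→HCl ratio 2:2 ⇒ n(HCl) = 5.03970 mol.
Reaction (2): HCl→H2S ratio 2:1 ⇒ n(H2S) = 2.51985 mol.
Reaction (3): H2S→SO2 ratio 2:2 ⇒ n(SO2) = 2.51985 mol.
Mass of SO2 = 2.51985 × 64.06 = 161.422 g.

161.42 g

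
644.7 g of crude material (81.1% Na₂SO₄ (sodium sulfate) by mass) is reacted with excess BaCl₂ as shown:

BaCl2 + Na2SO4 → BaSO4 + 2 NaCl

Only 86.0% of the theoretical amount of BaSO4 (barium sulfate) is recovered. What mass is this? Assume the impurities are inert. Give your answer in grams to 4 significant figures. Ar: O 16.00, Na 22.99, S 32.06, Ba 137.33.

738.8 g

Pure Na2SO4 available = 644.7 g × 0.811 = 522.85 g.
M(Na2SO4) = 2(22.99) + 32.06 + 4(16.00) = 142.04 g/mol.
M(BaSO4) = 137.33 + 32.06 + 4(16.00) = 233.39 g/mol.
n(Na2SO4) = 522.85 g / 142.04 g/mol = 3.6810 mol.
From the equation the Na2SO4:BaSO4 mole ratio is 1:1, so n(BaSO4) = 3.6810 × 1/1 = 3.6810 mol.
Mass of BaSO4 = 3.6810 mol × 233.39 g/mol = 859.11 g.
Actual mass collected = 859.11 g × 0.860 = 738.84 g.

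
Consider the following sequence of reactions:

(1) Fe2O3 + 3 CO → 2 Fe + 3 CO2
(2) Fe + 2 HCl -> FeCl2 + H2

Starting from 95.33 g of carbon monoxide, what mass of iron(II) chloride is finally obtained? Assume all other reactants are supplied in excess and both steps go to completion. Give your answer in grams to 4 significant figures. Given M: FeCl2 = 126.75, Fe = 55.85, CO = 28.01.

287.6 g

n(CO) = 95.330 / 28.01 = 3.4034 mol.
Step 1 gives a 3:2 ratio of CO to Fe, so n(Fe) = 2.2690 mol.
In step 2 the Fe:FeCl2 ratio is 1:1, so n(FeCl2) = 2.2690 mol.
Mass of FeCl2 = 2.2690 × 126.75 = 287.59 g.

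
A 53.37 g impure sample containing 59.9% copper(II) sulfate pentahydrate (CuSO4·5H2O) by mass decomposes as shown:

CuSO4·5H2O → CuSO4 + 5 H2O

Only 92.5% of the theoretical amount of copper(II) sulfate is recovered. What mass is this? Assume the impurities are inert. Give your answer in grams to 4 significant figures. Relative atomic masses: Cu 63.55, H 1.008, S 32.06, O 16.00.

Pure CuSO4·5H2O available = 53.37 g × 0.599 = 31.969 g.
M(CuSO4·5H2O) = 63.55 + 32.06 + 9(16.00) + 10(1.008) = 249.69 g/mol.
M(CuSO4) = 63.55 + 32.06 + 4(16.00) = 159.61 g/mol.
n(CuSO4·5H2O) = 31.969 g / 249.69 g/mol = 0.12803 mol.
From the equation the CuSO4·5H2O:CuSO4 mole ratio is 1:1, so n(CuSO4) = 0.12803 × 1/1 = 0.12803 mol.
Mass of CuSO4 = 0.12803 mol × 159.61 g/mol = 20.435 g.
Actual mass collected = 20.435 g × 0.925 = 18.903 g.

18.90 g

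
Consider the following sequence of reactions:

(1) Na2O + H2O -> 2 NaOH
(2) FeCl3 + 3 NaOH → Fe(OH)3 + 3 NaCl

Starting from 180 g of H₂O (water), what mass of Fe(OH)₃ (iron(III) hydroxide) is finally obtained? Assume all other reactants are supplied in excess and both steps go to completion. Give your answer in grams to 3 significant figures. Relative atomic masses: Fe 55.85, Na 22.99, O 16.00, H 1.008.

M(H2O) = 2(1.008) + 16.00 = 18.016 g/mol.
M(Fe(OH)3) = 55.85 + 3(16.00) + 3(1.008) = 106.874 g/mol.
n(H2O) = 180.0 / 18.016 = 9.991 mol.
Step 1 gives a 1:2 ratio of H2O to NaOH, so n(NaOH) = 19.98 mol.
In step 2 the NaOH:Fe(OH)3 ratio is 3:1, so n(Fe(OH)3) = 6.661 mol.
Mass of Fe(OH)3 = 6.661 × 106.874 = 711.9 g.

712 g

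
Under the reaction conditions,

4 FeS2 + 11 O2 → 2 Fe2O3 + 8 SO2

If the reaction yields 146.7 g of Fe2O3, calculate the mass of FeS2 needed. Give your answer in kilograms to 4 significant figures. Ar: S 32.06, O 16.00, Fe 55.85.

0.2204 kg

M(Fe2O3) = 2(55.85) + 3(16.00) = 159.70 g/mol.
M(FeS2) = 55.85 + 2(32.06) = 119.97 g/mol.
n(Fe2O3) = 146.70 g / 159.70 g/mol = 0.91860 mol.
From the equation the Fe2O3:FeS2 mole ratio is 2:4, so n(FeS2) = 0.91860 × 4/2 = 1.8372 mol.
Mass of FeS2 = 1.8372 mol × 119.97 g/mol = 220.41 g.
Converting to kg: 220.41 g = 0.2204 kg.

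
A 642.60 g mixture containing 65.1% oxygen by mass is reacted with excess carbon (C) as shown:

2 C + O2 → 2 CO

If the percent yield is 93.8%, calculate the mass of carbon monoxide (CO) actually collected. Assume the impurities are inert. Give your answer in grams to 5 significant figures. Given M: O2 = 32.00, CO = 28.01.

686.94 g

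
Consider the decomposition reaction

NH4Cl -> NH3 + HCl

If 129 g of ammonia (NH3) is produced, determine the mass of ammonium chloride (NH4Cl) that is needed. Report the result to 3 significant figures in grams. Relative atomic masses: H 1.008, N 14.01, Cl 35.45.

405 g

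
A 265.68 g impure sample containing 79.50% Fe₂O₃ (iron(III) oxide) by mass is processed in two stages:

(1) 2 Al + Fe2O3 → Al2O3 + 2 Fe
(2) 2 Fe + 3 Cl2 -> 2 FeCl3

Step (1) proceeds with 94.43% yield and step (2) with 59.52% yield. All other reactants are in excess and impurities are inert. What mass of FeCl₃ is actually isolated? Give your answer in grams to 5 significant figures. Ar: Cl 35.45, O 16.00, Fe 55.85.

241.14 g

Pure Fe2O3 = 265.68 × 0.7950 = 211.216 g.
M(Fe2O3) = 2(55.85) + 3(16.00) = 159.70 g/mol.
M(FeCl3) = 55.85 + 3(35.45) = 162.20 g/mol.
n(Fe2O3) = 211.216 / 159.70 = 1.32258 mol.
Step 1 (Fe2O3:Fe = 1:2): theoretical n(Fe) = 2.64515 mol; at 94.43% yield, n(Fe) = 2.49782 mol.
Step 2 (Fe:FeCl3 = 2:2): theoretical n(FeCl3) = 2.49782 mol, so theoretical mass = 2.49782 × 162.20 = 405.146 g.
At 59.52% yield, actual mass of FeCl3 = 405.146 × 0.5952 = 241.143 g.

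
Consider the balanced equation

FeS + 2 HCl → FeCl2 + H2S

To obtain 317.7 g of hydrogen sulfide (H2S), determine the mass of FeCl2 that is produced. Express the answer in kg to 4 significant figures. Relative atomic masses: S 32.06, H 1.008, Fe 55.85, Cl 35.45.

1.182 kg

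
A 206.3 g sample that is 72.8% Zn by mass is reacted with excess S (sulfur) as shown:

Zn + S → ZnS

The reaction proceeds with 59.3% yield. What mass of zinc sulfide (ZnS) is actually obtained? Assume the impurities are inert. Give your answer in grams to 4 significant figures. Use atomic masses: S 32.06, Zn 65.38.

132.7 g

Pure Zn available = 206.3 g × 0.728 = 150.19 g.
M(Zn) = 65.38 g/mol.
M(ZnS) = 65.38 + 32.06 = 97.44 g/mol.
n(Zn) = 150.19 g / 65.38 g/mol = 2.2971 mol.
From the equation the Zn:ZnS mole ratio is 1:1, so n(ZnS) = 2.2971 × 1/1 = 2.2971 mol.
Mass of ZnS = 2.2971 mol × 97.44 g/mol = 223.83 g.
Actual mass collected = 223.83 g × 0.593 = 132.73 g.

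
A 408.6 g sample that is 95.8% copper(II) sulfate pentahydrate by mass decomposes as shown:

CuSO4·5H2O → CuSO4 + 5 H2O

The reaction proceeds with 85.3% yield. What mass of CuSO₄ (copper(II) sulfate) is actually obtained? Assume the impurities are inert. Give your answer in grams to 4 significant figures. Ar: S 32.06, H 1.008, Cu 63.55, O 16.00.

213.4 g

Pure CuSO4·5H2O available = 408.6 g × 0.958 = 391.44 g.
M(CuSO4·5H2O) = 63.55 + 32.06 + 9(16.00) + 10(1.008) = 249.69 g/mol.
M(CuSO4) = 63.55 + 32.06 + 4(16.00) = 159.61 g/mol.
n(CuSO4·5H2O) = 391.44 g / 249.69 g/mol = 1.5677 mol.
From the equation the CuSO4·5H2O:CuSO4 mole ratio is 1:1, so n(CuSO4) = 1.5677 × 1/1 = 1.5677 mol.
Mass of CuSO4 = 1.5677 mol × 159.61 g/mol = 250.22 g.
Actual mass collected = 250.22 g × 0.853 = 213.44 g.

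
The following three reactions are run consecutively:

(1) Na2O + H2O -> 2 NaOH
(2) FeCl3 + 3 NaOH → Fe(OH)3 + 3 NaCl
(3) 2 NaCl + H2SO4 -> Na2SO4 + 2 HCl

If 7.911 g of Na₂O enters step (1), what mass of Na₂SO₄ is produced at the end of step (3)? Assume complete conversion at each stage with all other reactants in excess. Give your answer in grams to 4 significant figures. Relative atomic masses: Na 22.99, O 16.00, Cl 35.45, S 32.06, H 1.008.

18.13 g

M(Na2O) = 2(22.99) + 16.00 = 61.98 g/mol.
M(Na2SO4) = 2(22.99) + 32.06 + 4(16.00) = 142.04 g/mol.
n(Na2O) = 7.911 / 61.98 = 0.12764 mol.
Reaction (1): Na2O→NaOH ratio 1:2 ⇒ n(NaOH) = 0.25528 mol.
Reaction (2): NaOH→NaCl ratio 3:3 ⇒ n(NaCl) = 0.25528 mol.
Reaction (3): NaCl→Na2SO4 ratio 2:1 ⇒ n(Na2SO4) = 0.12764 mol.
Mass of Na2SO4 = 0.12764 × 142.04 = 18.130 g.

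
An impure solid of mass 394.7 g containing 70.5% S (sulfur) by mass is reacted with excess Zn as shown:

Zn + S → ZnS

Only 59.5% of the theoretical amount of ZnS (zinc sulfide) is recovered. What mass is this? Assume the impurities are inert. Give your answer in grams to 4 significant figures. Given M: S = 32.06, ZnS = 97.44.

503.2 g

Pure S available = 394.7 g × 0.705 = 278.26 g.
n(S) = 278.26 g / 32.06 g/mol = 8.6795 mol.
From the equation the S:ZnS mole ratio is 1:1, so n(ZnS) = 8.6795 × 1/1 = 8.6795 mol.
Mass of ZnS = 8.6795 mol × 97.44 g/mol = 845.73 g.
Actual mass collected = 845.73 g × 0.595 = 503.21 g.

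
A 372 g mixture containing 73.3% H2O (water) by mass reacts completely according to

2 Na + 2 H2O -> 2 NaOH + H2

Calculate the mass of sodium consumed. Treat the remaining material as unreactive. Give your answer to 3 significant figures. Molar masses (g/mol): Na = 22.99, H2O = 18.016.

348 g

Mass of pure H2O = 372 g × 0.733 = 272.7 g.
n(H2O) = 272.7 g / 18.016 g/mol = 15.14 mol.
From the equation the H2O:Na mole ratio is 2:2, so n(Na) = 15.14 × 2/2 = 15.14 mol.
Mass of Na = 15.14 mol × 22.99 g/mol = 348.0 g.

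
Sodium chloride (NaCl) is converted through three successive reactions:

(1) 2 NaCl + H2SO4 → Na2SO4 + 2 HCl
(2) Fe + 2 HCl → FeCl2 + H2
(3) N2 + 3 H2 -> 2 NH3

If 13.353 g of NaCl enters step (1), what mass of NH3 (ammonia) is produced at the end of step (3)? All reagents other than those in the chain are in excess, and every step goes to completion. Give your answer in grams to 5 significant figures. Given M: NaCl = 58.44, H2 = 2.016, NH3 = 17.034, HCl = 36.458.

1.2974 g

n(NaCl) = 13.353 / 58.44 = 0.228491 mol.
Reaction (1): NaCl→HCl ratio 2:2 ⇒ n(HCl) = 0.228491 mol.
Reaction (2): HCl→H2 ratio 2:1 ⇒ n(H2) = 0.114245 mol.
Reaction (3): H2→NH3 ratio 3:2 ⇒ n(NH3) = 0.0761636 mol.
Mass of NH3 = 0.0761636 × 17.034 = 1.29737 g.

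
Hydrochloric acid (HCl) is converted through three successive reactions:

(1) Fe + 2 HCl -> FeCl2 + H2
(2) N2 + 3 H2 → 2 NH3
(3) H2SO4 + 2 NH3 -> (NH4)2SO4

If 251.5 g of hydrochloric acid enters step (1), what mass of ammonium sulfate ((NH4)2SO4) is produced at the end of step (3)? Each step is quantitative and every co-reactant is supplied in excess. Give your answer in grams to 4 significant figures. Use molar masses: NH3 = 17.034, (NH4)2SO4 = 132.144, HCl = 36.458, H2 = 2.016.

n(HCl) = 251.5 / 36.458 = 6.8983 mol.
Reaction (1): HCl→H2 ratio 2:1 ⇒ n(H2) = 3.4492 mol.
Reaction (2): H2→NH3 ratio 3:2 ⇒ n(NH3) = 2.2994 mol.
Reaction (3): NH3→(NH4)2SO4 ratio 2:1 ⇒ n((NH4)2SO4) = 1.1497 mol.
Mass of (NH4)2SO4 = 1.1497 × 132.144 = 151.93 g.

151.9 g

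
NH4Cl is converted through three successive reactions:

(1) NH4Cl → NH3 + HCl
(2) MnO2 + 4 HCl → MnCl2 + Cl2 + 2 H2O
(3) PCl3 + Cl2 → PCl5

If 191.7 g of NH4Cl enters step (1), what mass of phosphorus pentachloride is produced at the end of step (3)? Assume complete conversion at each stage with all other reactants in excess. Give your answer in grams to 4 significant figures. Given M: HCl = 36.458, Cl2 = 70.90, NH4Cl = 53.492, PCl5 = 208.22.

n(NH4Cl) = 191.7 / 53.492 = 3.5837 mol.
Reaction (1): NH4Cl→HCl ratio 1:1 ⇒ n(HCl) = 3.5837 mol.
Reaction (2): HCl→Cl2 ratio 4:1 ⇒ n(Cl2) = 0.89593 mol.
Reaction (3): Cl2→PCl5 ratio 1:1 ⇒ n(PCl5) = 0.89593 mol.
Mass of PCl5 = 0.89593 × 208.22 = 186.55 g.

186.6 g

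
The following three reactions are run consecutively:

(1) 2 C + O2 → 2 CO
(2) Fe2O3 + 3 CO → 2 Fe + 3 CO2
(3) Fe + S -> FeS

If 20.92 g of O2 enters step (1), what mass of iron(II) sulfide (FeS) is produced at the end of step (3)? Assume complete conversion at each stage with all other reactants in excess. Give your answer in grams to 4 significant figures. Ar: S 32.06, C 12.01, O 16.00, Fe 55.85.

M(O2) = 2(16.00) = 32.00 g/mol.
M(FeS) = 55.85 + 32.06 = 87.91 g/mol.
n(O2) = 20.92 / 32.00 = 0.65375 mol.
Reaction (1): O2→CO ratio 1:2 ⇒ n(CO) = 1.3075 mol.
Reaction (2): CO→Fe ratio 3:2 ⇒ n(Fe) = 0.87167 mol.
Reaction (3): Fe→FeS ratio 1:1 ⇒ n(FeS) = 0.87167 mol.
Mass of FeS = 0.87167 × 87.91 = 76.628 g.

76.63 g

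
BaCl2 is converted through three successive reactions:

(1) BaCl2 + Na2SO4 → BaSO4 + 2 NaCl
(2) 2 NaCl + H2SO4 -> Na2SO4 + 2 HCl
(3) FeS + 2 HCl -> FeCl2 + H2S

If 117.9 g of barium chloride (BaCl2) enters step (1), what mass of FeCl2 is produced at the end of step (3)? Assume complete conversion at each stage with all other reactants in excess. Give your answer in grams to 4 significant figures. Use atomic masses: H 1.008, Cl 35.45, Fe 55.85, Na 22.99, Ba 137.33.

71.77 g

M(BaCl2) = 137.33 + 2(35.45) = 208.23 g/mol.
M(FeCl2) = 55.85 + 2(35.45) = 126.75 g/mol.
n(BaCl2) = 117.9 / 208.23 = 0.56620 mol.
Reaction (1): BaCl2→NaCl ratio 1:2 ⇒ n(NaCl) = 1.1324 mol.
Reaction (2): NaCl→HCl ratio 2:2 ⇒ n(HCl) = 1.1324 mol.
Reaction (3): HCl→FeCl2 ratio 2:1 ⇒ n(FeCl2) = 0.56620 mol.
Mass of FeCl2 = 0.56620 × 126.75 = 71.766 g.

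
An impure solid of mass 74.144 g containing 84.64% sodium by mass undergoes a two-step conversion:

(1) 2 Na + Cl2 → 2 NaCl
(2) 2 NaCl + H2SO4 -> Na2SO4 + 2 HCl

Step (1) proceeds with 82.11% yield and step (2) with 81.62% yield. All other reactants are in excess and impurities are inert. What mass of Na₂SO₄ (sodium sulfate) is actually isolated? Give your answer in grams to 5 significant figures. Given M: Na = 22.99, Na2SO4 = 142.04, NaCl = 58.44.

129.92 g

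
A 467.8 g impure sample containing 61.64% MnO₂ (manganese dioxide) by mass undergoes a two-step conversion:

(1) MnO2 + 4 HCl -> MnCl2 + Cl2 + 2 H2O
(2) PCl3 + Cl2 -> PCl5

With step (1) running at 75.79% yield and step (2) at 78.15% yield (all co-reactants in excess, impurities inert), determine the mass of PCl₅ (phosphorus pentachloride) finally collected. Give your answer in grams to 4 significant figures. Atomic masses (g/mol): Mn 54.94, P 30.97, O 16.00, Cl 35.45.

409.0 g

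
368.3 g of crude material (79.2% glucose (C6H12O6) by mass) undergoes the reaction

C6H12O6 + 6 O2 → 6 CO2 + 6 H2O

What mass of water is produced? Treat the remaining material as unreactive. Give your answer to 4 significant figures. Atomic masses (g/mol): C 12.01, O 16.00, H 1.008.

175.0 g

Mass of pure C6H12O6 = 368.3 g × 0.792 = 291.69 g.
M(C6H12O6) = 6(12.01) + 12(1.008) + 6(16.00) = 180.156 g/mol.
M(H2O) = 2(1.008) + 16.00 = 18.016 g/mol.
n(C6H12O6) = 291.69 g / 180.156 g/mol = 1.6191 mol.
From the equation the C6H12O6:H2O mole ratio is 1:6, so n(H2O) = 1.6191 × 6/1 = 9.7147 mol.
Mass of H2O = 9.7147 mol × 18.016 g/mol = 175.02 g.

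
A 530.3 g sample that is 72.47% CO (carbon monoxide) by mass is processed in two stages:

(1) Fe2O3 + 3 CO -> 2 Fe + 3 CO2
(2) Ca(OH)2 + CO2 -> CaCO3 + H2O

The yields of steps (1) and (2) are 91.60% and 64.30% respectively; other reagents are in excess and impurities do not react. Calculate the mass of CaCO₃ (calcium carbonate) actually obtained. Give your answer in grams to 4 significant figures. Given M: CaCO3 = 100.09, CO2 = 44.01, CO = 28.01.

808.8 g

Pure CO = 530.3 × 0.7247 = 384.31 g.
n(CO) = 384.31 / 28.01 = 13.720 mol.
Step 1 (CO:CO2 = 3:3): theoretical n(CO2) = 13.720 mol; at 91.60% yield, n(CO2) = 12.568 mol.
Step 2 (CO2:CaCO3 = 1:1): theoretical n(CaCO3) = 12.568 mol, so theoretical mass = 12.568 × 100.09 = 1257.9 g.
At 64.30% yield, actual mass of CaCO3 = 1257.9 × 0.6430 = 808.84 g.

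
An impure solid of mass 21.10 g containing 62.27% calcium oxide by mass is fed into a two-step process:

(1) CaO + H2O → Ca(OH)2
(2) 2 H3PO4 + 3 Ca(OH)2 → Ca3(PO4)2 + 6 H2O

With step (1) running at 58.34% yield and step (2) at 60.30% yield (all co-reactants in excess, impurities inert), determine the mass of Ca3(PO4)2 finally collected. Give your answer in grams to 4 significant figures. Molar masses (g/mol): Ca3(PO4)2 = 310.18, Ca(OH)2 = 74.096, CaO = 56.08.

Pure CaO = 21.10 × 0.6227 = 13.139 g.
n(CaO) = 13.139 / 56.08 = 0.23429 mol.
Step 1 (CaO:Ca(OH)2 = 1:1): theoretical n(Ca(OH)2) = 0.23429 mol; at 58.34% yield, n(Ca(OH)2) = 0.13668 mol.
Step 2 (Ca(OH)2:Ca3(PO4)2 = 3:1): theoretical n(Ca3(PO4)2) = 0.045562 mol, so theoretical mass = 0.045562 × 310.18 = 14.132 g.
At 60.30% yield, actual mass of Ca3(PO4)2 = 14.132 × 0.6030 = 8.5218 g.

8.522 g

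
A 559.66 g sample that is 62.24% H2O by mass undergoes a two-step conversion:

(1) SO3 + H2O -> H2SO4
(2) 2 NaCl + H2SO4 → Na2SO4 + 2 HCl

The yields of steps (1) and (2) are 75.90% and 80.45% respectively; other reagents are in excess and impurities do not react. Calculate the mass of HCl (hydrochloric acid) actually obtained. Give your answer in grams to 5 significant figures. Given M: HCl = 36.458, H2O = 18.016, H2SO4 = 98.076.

860.85 g

Pure H2O = 559.66 × 0.6224 = 348.332 g.
n(H2O) = 348.332 / 18.016 = 19.3346 mol.
Step 1 (H2O:H2SO4 = 1:1): theoretical n(H2SO4) = 19.3346 mol; at 75.90% yield, n(H2SO4) = 14.6750 mol.
Step 2 (H2SO4:HCl = 1:2): theoretical n(HCl) = 29.3499 mol, so theoretical mass = 29.3499 × 36.458 = 1070.04 g.
At 80.45% yield, actual mass of HCl = 1070.04 × 0.8045 = 860.847 g.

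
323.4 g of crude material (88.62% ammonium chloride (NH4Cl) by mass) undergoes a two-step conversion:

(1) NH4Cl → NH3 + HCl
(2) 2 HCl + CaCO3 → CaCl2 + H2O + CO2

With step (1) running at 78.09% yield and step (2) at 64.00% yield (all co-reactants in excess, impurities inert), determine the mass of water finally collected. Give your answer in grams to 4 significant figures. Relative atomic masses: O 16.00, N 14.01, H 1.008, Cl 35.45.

Pure NH4Cl = 323.4 × 0.8862 = 286.60 g.
M(NH4Cl) = 14.01 + 4(1.008) + 35.45 = 53.492 g/mol.
M(H2O) = 2(1.008) + 16.00 = 18.016 g/mol.
n(NH4Cl) = 286.60 / 53.492 = 5.3578 mol.
Step 1 (NH4Cl:HCl = 1:1): theoretical n(HCl) = 5.3578 mol; at 78.09% yield, n(HCl) = 4.1839 mol.
Step 2 (HCl:H2O = 2:1): theoretical n(H2O) = 2.0919 mol, so theoretical mass = 2.0919 × 18.016 = 37.688 g.
At 64.00% yield, actual mass of H2O = 37.688 × 0.6400 = 24.121 g.

24.12 g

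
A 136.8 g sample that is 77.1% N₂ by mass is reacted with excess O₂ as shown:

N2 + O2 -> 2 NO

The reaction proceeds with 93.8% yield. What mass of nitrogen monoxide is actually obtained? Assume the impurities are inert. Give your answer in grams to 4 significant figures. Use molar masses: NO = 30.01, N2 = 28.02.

Pure N2 available = 136.8 g × 0.771 = 105.47 g.
n(N2) = 105.47 g / 28.02 g/mol = 3.7642 mol.
From the equation the N2:NO mole ratio is 1:2, so n(NO) = 3.7642 × 2/1 = 7.5284 mol.
Mass of NO = 7.5284 mol × 30.01 g/mol = 225.93 g.
Actual mass collected = 225.93 g × 0.938 = 211.92 g.

211.9 g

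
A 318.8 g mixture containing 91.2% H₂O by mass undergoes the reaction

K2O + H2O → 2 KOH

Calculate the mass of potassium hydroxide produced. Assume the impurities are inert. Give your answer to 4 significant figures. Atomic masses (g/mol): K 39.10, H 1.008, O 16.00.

Mass of pure H2O = 318.8 g × 0.912 = 290.75 g.
M(H2O) = 2(1.008) + 16.00 = 18.016 g/mol.
M(KOH) = 39.10 + 16.00 + 1.008 = 56.108 g/mol.
n(H2O) = 290.75 g / 18.016 g/mol = 16.138 mol.
From the equation the H2O:KOH mole ratio is 1:2, so n(KOH) = 16.138 × 2/1 = 32.276 mol.
Mass of KOH = 32.276 mol × 56.108 g/mol = 1811.0 g.

1811 g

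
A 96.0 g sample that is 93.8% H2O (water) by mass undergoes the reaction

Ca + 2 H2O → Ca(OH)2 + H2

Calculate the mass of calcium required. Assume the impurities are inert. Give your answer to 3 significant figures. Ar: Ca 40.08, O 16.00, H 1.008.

Mass of pure H2O = 96.0 g × 0.938 = 90.05 g.
M(H2O) = 2(1.008) + 16.00 = 18.016 g/mol.
M(Ca) = 40.08 g/mol.
n(H2O) = 90.05 g / 18.016 g/mol = 4.998 mol.
From the equation the H2O:Ca mole ratio is 2:1, so n(Ca) = 4.998 × 1/2 = 2.499 mol.
Mass of Ca = 2.499 mol × 40.08 g/mol = 100.2 g.

100 g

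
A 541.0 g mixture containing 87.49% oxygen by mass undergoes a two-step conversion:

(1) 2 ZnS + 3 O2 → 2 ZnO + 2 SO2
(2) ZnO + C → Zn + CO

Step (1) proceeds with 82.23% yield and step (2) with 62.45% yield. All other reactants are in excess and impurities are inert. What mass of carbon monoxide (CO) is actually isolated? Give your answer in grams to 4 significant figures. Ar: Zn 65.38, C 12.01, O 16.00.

141.8 g

Pure O2 = 541.0 × 0.8749 = 473.32 g.
M(O2) = 2(16.00) = 32.00 g/mol.
M(CO) = 12.01 + 16.00 = 28.01 g/mol.
n(O2) = 473.32 / 32.00 = 14.791 mol.
Step 1 (O2:ZnO = 3:2): theoretical n(ZnO) = 9.8609 mol; at 82.23% yield, n(ZnO) = 8.1086 mol.
Step 2 (ZnO:CO = 1:1): theoretical n(CO) = 8.1086 mol, so theoretical mass = 8.1086 × 28.01 = 227.12 g.
At 62.45% yield, actual mass of CO = 227.12 × 0.6245 = 141.84 g.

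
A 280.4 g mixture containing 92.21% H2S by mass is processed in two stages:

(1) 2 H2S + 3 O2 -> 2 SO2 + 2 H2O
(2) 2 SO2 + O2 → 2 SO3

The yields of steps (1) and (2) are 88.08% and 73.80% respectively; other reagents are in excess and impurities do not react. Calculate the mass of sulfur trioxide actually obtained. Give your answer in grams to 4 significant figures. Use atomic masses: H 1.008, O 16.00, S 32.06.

394.9 g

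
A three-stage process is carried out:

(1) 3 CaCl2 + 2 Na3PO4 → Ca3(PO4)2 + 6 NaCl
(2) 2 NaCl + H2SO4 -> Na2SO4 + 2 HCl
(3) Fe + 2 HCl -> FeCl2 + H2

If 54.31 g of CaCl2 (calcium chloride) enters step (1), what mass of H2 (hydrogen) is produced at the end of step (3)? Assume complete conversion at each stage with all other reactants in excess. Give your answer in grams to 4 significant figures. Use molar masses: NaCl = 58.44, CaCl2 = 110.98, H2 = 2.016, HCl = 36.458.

n(CaCl2) = 54.31 / 110.98 = 0.48937 mol.
Reaction (1): CaCl2→NaCl ratio 3:6 ⇒ n(NaCl) = 0.97873 mol.
Reaction (2): NaCl→HCl ratio 2:2 ⇒ n(HCl) = 0.97873 mol.
Reaction (3): HCl→H2 ratio 2:1 ⇒ n(H2) = 0.48937 mol.
Mass of H2 = 0.48937 × 2.016 = 0.98656 g.

0.9866 g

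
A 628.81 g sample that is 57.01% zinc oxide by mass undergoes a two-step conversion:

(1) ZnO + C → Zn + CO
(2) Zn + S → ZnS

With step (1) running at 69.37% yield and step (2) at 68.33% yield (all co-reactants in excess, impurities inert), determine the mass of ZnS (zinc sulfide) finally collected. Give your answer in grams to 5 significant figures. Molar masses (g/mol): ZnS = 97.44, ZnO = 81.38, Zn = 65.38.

203.46 g

Pure ZnO = 628.81 × 0.5701 = 358.485 g.
n(ZnO) = 358.485 / 81.38 = 4.40507 mol.
Step 1 (ZnO:Zn = 1:1): theoretical n(Zn) = 4.40507 mol; at 69.37% yield, n(Zn) = 3.05580 mol.
Step 2 (Zn:ZnS = 1:1): theoretical n(ZnS) = 3.05580 mol, so theoretical mass = 3.05580 × 97.44 = 297.757 g.
At 68.33% yield, actual mass of ZnS = 297.757 × 0.6833 = 203.457 g.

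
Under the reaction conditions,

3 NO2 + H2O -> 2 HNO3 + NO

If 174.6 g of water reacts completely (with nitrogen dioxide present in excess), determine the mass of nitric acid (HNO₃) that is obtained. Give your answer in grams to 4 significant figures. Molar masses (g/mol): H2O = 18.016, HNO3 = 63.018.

1221 g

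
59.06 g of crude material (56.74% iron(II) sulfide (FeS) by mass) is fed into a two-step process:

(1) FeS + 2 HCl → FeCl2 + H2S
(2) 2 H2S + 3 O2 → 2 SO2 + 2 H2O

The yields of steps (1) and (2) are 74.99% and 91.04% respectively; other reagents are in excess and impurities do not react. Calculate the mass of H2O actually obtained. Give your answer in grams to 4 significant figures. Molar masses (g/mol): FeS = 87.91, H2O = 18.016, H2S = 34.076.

Pure FeS = 59.06 × 0.5674 = 33.511 g.
n(FeS) = 33.511 / 87.91 = 0.38119 mol.
Step 1 (FeS:H2S = 1:1): theoretical n(H2S) = 0.38119 mol; at 74.99% yield, n(H2S) = 0.28586 mol.
Step 2 (H2S:H2O = 2:2): theoretical n(H2O) = 0.28586 mol, so theoretical mass = 0.28586 × 18.016 = 5.1500 g.
At 91.04% yield, actual mass of H2O = 5.1500 × 0.9104 = 4.6885 g.

4.689 g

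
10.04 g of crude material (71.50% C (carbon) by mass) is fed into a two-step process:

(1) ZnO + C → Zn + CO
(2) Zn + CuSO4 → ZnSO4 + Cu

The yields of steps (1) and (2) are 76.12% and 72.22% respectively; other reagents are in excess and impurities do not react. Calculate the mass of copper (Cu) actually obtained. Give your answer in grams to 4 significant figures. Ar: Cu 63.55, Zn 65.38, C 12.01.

20.88 g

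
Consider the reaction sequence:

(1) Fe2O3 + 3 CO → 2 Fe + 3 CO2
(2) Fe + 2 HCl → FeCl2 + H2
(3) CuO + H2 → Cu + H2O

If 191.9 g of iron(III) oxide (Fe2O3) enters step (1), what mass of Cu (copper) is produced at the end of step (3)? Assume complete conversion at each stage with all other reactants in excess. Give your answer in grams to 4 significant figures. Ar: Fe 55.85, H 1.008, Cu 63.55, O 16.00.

152.7 g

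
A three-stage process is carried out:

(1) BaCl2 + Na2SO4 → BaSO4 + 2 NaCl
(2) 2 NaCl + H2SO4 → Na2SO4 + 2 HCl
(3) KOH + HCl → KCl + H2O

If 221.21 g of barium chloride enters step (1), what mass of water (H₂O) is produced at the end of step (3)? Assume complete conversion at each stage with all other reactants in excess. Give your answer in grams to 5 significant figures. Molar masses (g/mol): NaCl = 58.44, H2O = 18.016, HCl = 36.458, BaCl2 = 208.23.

n(BaCl2) = 221.21 / 208.23 = 1.06233 mol.
Reaction (1): BaCl2→NaCl ratio 1:2 ⇒ n(NaCl) = 2.12467 mol.
Reaction (2): NaCl→HCl ratio 2:2 ⇒ n(HCl) = 2.12467 mol.
Reaction (3): HCl→H2O ratio 1:1 ⇒ n(H2O) = 2.12467 mol.
Mass of H2O = 2.12467 × 18.016 = 38.2781 g.

38.278 g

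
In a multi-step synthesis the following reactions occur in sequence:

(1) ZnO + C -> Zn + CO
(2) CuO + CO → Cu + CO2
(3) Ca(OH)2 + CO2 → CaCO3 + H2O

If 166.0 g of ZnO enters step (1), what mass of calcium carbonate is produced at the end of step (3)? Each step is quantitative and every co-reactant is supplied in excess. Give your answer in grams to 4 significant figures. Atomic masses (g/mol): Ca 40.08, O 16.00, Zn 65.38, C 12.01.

204.2 g

M(ZnO) = 65.38 + 16.00 = 81.38 g/mol.
M(CaCO3) = 40.08 + 12.01 + 3(16.00) = 100.09 g/mol.
n(ZnO) = 166.0 / 81.38 = 2.0398 mol.
Reaction (1): ZnO→CO ratio 1:1 ⇒ n(CO) = 2.0398 mol.
Reaction (2): CO→CO2 ratio 1:1 ⇒ n(CO2) = 2.0398 mol.
Reaction (3): CO2→CaCO3 ratio 1:1 ⇒ n(CaCO3) = 2.0398 mol.
Mass of CaCO3 = 2.0398 × 100.09 = 204.16 g.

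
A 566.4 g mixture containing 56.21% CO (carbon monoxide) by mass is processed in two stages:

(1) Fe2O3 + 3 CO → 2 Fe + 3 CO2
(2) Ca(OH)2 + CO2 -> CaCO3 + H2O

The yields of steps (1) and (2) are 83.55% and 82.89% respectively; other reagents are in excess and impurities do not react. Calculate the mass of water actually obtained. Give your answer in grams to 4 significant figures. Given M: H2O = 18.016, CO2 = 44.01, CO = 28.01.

Pure CO = 566.4 × 0.5621 = 318.37 g.
n(CO) = 318.37 / 28.01 = 11.366 mol.
Step 1 (CO:CO2 = 3:3): theoretical n(CO2) = 11.366 mol; at 83.55% yield, n(CO2) = 9.4966 mol.
Step 2 (CO2:H2O = 1:1): theoretical n(H2O) = 9.4966 mol, so theoretical mass = 9.4966 × 18.016 = 171.09 g.
At 82.89% yield, actual mass of H2O = 171.09 × 0.8289 = 141.82 g.

141.8 g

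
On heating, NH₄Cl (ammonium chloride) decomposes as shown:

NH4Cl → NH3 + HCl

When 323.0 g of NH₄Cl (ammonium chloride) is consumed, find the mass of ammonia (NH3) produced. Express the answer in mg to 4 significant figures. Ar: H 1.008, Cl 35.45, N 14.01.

102900 mg

M(NH4Cl) = 14.01 + 4(1.008) + 35.45 = 53.492 g/mol.
M(NH3) = 14.01 + 3(1.008) = 17.034 g/mol.
n(NH4Cl) = 323.00 g / 53.492 g/mol = 6.0383 mol.
From the equation the NH4Cl:NH3 mole ratio is 1:1, so n(NH3) = 6.0383 × 1/1 = 6.0383 mol.
Mass of NH3 = 6.0383 mol × 17.034 g/mol = 102.86 g.
Converting to mg: 102.86 g = 102900 mg.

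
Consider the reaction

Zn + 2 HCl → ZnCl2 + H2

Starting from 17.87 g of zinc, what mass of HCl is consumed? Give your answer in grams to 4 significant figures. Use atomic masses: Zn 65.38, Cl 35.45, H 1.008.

19.93 g

M(Zn) = 65.38 g/mol.
M(HCl) = 1.008 + 35.45 = 36.458 g/mol.
n(Zn) = 17.870 g / 65.38 g/mol = 0.27333 mol.
From the equation the Zn:HCl mole ratio is 1:2, so n(HCl) = 0.27333 × 2/1 = 0.54665 mol.
Mass of HCl = 0.54665 mol × 36.458 g/mol = 19.930 g.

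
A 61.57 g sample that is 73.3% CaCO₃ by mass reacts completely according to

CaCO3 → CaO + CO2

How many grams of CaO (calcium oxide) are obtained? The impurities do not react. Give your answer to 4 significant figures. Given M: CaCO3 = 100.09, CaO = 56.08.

25.29 g

Mass of pure CaCO3 = 61.57 g × 0.733 = 45.131 g.
n(CaCO3) = 45.131 g / 100.09 g/mol = 0.45090 mol.
From the equation the CaCO3:CaO mole ratio is 1:1, so n(CaO) = 0.45090 × 1/1 = 0.45090 mol.
Mass of CaO = 0.45090 mol × 56.08 g/mol = 25.287 g.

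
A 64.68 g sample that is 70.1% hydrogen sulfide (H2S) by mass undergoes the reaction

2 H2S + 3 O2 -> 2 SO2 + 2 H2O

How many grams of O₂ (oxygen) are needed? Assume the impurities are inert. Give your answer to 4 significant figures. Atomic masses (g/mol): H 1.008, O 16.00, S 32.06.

Mass of pure H2S = 64.68 g × 0.701 = 45.341 g.
M(H2S) = 2(1.008) + 32.06 = 34.076 g/mol.
M(O2) = 2(16.00) = 32.00 g/mol.
n(H2S) = 45.341 g / 34.076 g/mol = 1.3306 mol.
From the equation the H2S:O2 mole ratio is 2:3, so n(O2) = 1.3306 × 3/2 = 1.9959 mol.
Mass of O2 = 1.9959 mol × 32.00 g/mol = 63.868 g.

63.87 g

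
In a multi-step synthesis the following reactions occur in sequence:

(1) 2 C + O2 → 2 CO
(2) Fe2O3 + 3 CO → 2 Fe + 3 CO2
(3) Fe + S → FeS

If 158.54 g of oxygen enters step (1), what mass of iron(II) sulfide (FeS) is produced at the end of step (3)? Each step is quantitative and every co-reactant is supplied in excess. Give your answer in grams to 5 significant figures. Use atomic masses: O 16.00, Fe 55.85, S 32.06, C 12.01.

580.72 g

M(O2) = 2(16.00) = 32.00 g/mol.
M(FeS) = 55.85 + 32.06 = 87.91 g/mol.
n(O2) = 158.54 / 32.00 = 4.95437 mol.
Reaction (1): O2→CO ratio 1:2 ⇒ n(CO) = 9.90875 mol.
Reaction (2): CO→Fe ratio 3:2 ⇒ n(Fe) = 6.60583 mol.
Reaction (3): Fe→FeS ratio 1:1 ⇒ n(FeS) = 6.60583 mol.
Mass of FeS = 6.60583 × 87.91 = 580.719 g.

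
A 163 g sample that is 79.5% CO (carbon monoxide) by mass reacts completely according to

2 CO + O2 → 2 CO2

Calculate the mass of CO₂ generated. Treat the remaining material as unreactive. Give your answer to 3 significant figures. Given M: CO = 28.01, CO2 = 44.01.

Mass of pure CO = 163 g × 0.795 = 129.6 g.
n(CO) = 129.6 g / 28.01 g/mol = 4.626 mol.
From the equation the CO:CO2 mole ratio is 2:2, so n(CO2) = 4.626 × 2/2 = 4.626 mol.
Mass of CO2 = 4.626 mol × 44.01 g/mol = 203.6 g.

204 g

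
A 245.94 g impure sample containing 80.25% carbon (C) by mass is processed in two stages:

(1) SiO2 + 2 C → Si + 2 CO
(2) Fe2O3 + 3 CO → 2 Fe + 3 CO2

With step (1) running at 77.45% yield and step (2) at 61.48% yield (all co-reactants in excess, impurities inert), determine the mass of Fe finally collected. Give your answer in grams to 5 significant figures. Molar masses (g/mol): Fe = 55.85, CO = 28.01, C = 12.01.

Pure C = 245.94 × 0.8025 = 197.367 g.
n(C) = 197.367 / 12.01 = 16.4335 mol.
Step 1 (C:CO = 2:2): theoretical n(CO) = 16.4335 mol; at 77.45% yield, n(CO) = 12.7278 mol.
Step 2 (CO:Fe = 3:2): theoretical n(Fe) = 8.48519 mol, so theoretical mass = 8.48519 × 55.85 = 473.898 g.
At 61.48% yield, actual mass of Fe = 473.898 × 0.6148 = 291.352 g.

291.35 g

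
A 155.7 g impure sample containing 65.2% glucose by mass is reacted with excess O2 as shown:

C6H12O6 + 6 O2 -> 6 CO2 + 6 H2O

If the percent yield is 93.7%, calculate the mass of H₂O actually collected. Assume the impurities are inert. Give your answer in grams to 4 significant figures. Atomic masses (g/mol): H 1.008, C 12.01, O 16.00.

57.07 g

Pure C6H12O6 available = 155.7 g × 0.652 = 101.52 g.
M(C6H12O6) = 6(12.01) + 12(1.008) + 6(16.00) = 180.156 g/mol.
M(H2O) = 2(1.008) + 16.00 = 18.016 g/mol.
n(C6H12O6) = 101.52 g / 180.156 g/mol = 0.56349 mol.
From the equation the C6H12O6:H2O mole ratio is 1:6, so n(H2O) = 0.56349 × 6/1 = 3.3809 mol.
Mass of H2O = 3.3809 mol × 18.016 g/mol = 60.911 g.
Actual mass collected = 60.911 g × 0.937 = 57.074 g.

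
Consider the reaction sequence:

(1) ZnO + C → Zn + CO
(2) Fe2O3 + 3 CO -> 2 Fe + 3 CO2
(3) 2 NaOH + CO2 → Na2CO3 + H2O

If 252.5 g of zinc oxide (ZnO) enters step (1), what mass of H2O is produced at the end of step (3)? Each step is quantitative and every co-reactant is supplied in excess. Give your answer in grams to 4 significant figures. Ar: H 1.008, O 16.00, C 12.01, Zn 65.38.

M(ZnO) = 65.38 + 16.00 = 81.38 g/mol.
M(H2O) = 2(1.008) + 16.00 = 18.016 g/mol.
n(ZnO) = 252.5 / 81.38 = 3.1027 mol.
Reaction (1): ZnO→CO ratio 1:1 ⇒ n(CO) = 3.1027 mol.
Reaction (2): CO→CO2 ratio 3:3 ⇒ n(CO2) = 3.1027 mol.
Reaction (3): CO2→H2O ratio 1:1 ⇒ n(H2O) = 3.1027 mol.
Mass of H2O = 3.1027 × 18.016 = 55.899 g.

55.90 g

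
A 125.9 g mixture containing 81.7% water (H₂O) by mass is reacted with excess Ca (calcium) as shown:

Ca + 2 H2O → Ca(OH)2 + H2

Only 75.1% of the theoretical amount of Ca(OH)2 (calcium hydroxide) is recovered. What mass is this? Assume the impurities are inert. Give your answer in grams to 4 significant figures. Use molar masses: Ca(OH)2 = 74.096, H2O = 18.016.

158.9 g

Pure H2O available = 125.9 g × 0.817 = 102.86 g.
n(H2O) = 102.86 g / 18.016 g/mol = 5.7094 mol.
From the equation the H2O:Ca(OH)2 mole ratio is 2:1, so n(Ca(OH)2) = 5.7094 × 1/2 = 2.8547 mol.
Mass of Ca(OH)2 = 2.8547 mol × 74.096 g/mol = 211.52 g.
Actual mass collected = 211.52 g × 0.751 = 158.85 g.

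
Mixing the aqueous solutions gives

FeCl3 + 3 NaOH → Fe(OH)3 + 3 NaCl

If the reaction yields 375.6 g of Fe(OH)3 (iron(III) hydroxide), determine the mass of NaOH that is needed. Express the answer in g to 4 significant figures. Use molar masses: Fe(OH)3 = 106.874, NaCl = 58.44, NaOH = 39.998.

421.7 g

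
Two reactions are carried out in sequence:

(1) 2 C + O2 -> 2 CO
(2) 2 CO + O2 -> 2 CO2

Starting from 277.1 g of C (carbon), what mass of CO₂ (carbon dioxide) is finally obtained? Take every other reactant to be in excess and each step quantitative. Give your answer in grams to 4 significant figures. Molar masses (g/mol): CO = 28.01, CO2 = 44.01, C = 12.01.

n(C) = 277.10 / 12.01 = 23.072 mol.
Step 1 gives a 2:2 ratio of C to CO, so n(CO) = 23.072 mol.
In step 2 the CO:CO2 ratio is 2:2, so n(CO2) = 23.072 mol.
Mass of CO2 = 23.072 × 44.01 = 1015.4 g.

1015 g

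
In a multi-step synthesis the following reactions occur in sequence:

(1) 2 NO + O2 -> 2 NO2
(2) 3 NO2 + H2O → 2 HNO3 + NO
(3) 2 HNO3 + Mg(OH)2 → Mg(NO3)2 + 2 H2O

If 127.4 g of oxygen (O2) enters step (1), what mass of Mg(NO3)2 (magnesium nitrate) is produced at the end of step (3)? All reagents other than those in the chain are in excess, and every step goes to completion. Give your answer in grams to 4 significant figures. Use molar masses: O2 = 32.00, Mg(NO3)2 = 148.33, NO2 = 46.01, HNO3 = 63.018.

393.7 g

n(O2) = 127.4 / 32.00 = 3.9813 mol.
Reaction (1): O2→NO2 ratio 1:2 ⇒ n(NO2) = 7.9625 mol.
Reaction (2): NO2→HNO3 ratio 3:2 ⇒ n(HNO3) = 5.3083 mol.
Reaction (3): HNO3→Mg(NO3)2 ratio 2:1 ⇒ n(Mg(NO3)2) = 2.6542 mol.
Mass of Mg(NO3)2 = 2.6542 × 148.33 = 393.69 g.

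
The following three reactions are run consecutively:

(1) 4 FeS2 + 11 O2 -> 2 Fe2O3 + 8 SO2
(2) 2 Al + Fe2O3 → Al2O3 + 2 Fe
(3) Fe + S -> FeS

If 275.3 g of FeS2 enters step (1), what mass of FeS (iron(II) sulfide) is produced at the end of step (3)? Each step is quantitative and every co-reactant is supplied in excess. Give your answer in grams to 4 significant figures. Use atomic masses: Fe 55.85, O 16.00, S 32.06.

M(FeS2) = 55.85 + 2(32.06) = 119.97 g/mol.
M(FeS) = 55.85 + 32.06 = 87.91 g/mol.
n(FeS2) = 275.3 / 119.97 = 2.2947 mol.
Reaction (1): FeS2→Fe2O3 ratio 4:2 ⇒ n(Fe2O3) = 1.1474 mol.
Reaction (2): Fe2O3→Fe ratio 1:2 ⇒ n(Fe) = 2.2947 mol.
Reaction (3): Fe→FeS ratio 1:1 ⇒ n(FeS) = 2.2947 mol.
Mass of FeS = 2.2947 × 87.91 = 201.73 g.

201.7 g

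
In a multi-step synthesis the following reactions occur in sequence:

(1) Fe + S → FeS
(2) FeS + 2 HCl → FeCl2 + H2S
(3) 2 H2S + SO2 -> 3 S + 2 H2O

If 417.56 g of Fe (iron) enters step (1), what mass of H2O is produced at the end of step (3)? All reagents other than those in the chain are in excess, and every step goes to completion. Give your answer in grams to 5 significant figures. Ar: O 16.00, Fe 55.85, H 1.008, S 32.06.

M(Fe) = 55.85 g/mol.
M(H2O) = 2(1.008) + 16.00 = 18.016 g/mol.
n(Fe) = 417.56 / 55.85 = 7.47645 mol.
Reaction (1): Fe→FeS ratio 1:1 ⇒ n(FeS) = 7.47645 mol.
Reaction (2): FeS→H2S ratio 1:1 ⇒ n(H2S) = 7.47645 mol.
Reaction (3): H2S→H2O ratio 2:2 ⇒ n(H2O) = 7.47645 mol.
Mass of H2O = 7.47645 × 18.016 = 134.696 g.

134.70 g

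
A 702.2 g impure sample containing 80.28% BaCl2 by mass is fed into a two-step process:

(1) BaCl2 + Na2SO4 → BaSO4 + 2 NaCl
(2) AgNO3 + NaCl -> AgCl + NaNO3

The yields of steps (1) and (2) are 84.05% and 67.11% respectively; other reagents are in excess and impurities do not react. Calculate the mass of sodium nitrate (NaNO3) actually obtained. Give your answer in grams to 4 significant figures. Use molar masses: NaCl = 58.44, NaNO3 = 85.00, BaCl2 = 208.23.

259.6 g

Pure BaCl2 = 702.2 × 0.8028 = 563.73 g.
n(BaCl2) = 563.73 / 208.23 = 2.7072 mol.
Step 1 (BaCl2:NaCl = 1:2): theoretical n(NaCl) = 5.4145 mol; at 84.05% yield, n(NaCl) = 4.5509 mol.
Step 2 (NaCl:NaNO3 = 1:1): theoretical n(NaNO3) = 4.5509 mol, so theoretical mass = 4.5509 × 85.00 = 386.82 g.
At 67.11% yield, actual mass of NaNO3 = 386.82 × 0.6711 = 259.60 g.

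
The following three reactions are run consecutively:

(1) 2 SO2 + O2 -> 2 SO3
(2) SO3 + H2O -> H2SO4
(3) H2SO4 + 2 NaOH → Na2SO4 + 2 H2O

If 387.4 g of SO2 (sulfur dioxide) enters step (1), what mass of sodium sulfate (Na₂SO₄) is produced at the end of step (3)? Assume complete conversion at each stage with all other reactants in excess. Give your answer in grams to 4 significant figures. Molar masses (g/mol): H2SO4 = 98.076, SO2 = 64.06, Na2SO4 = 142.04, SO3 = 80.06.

859.0 g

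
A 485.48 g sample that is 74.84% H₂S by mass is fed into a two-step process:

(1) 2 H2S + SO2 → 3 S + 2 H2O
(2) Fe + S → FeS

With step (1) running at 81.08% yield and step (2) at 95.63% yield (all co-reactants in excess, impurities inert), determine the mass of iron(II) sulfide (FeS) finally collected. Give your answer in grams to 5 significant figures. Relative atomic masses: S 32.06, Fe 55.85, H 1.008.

Pure H2S = 485.48 × 0.7484 = 363.333 g.
M(H2S) = 2(1.008) + 32.06 = 34.076 g/mol.
M(FeS) = 55.85 + 32.06 = 87.91 g/mol.
n(H2S) = 363.333 / 34.076 = 10.6624 mol.
Step 1 (H2S:S = 2:3): theoretical n(S) = 15.9937 mol; at 81.08% yield, n(S) = 12.9677 mol.
Step 2 (S:FeS = 1:1): theoretical n(FeS) = 12.9677 mol, so theoretical mass = 12.9677 × 87.91 = 1139.99 g.
At 95.63% yield, actual mass of FeS = 1139.99 × 0.9563 = 1090.17 g.

1090.2 g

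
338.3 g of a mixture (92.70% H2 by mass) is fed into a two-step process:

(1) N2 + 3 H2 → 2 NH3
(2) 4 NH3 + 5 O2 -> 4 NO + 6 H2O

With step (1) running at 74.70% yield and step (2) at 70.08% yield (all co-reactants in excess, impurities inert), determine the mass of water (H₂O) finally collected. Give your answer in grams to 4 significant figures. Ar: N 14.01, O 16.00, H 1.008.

1467 g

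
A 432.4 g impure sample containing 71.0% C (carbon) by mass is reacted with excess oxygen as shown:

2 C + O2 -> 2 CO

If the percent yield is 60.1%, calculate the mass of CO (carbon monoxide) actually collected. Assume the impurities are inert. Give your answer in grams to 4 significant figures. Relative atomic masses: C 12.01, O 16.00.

Pure C available = 432.4 g × 0.710 = 307.00 g.
M(C) = 12.01 g/mol.
M(CO) = 12.01 + 16.00 = 28.01 g/mol.
n(C) = 307.00 g / 12.01 g/mol = 25.562 mol.
From the equation the C:CO mole ratio is 2:2, so n(CO) = 25.562 × 2/2 = 25.562 mol.
Mass of CO = 25.562 mol × 28.01 g/mol = 716.00 g.
Actual mass collected = 716.00 g × 0.601 = 430.32 g.

430.3 g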